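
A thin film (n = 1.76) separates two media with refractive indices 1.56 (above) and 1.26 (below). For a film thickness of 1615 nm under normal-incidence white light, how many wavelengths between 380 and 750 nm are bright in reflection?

Top surface (1.56 → 1.76): reflection off a higher-index medium gives a half-wave phase shift.
At the lower boundary (n = 1.76 to n = 1.26) the reflected ray undergoes no phase shift.
The two reflections differ by half a wavelength.
So the condition for constructive reflection is 2 n t = (m + ½) λ.
λ = 2 n t / (m + ½) = 5685 / (m + ½) nm.
m=7: 758 nm (IR); m=8: 669 nm (visible); m=9: 598 nm (visible); m=10: 541 nm (visible); m=11: 494 nm (visible); m=12: 455 nm (visible); m=13: 421 nm (visible); m=14: 392 nm (visible); m=15: 367 nm (UV).

7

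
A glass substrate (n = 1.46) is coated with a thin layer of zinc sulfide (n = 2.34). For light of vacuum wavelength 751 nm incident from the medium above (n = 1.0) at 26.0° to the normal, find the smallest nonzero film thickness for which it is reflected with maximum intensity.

Ray reflecting at the top interface goes from n = 1.0 toward n = 2.34: a half-wave phase shift.
Ray reflecting at the bottom interface goes from n = 2.34 toward n = 1.46: no phase shift.
The two reflections differ by half a wavelength.
For strong reflection here: 2 n t cos θ_r = (m + ½) λ.
Snell's law: 1.0 sin 26.0° = 2.34 sin θ_r → sin θ_r = 0.187, cos θ_r = 0.982.
Minimum at m = 0: t = λ / (4 n cos θ_r) = 751 / (4 × 2.34 × 0.982) = 81.7 nm.

81.7 nm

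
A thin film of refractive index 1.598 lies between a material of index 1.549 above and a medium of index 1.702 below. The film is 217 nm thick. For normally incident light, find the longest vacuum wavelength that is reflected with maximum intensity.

At the upper boundary (n = 1.549 to n = 1.598) the reflected ray undergoes a half-wave phase shift.
Ray reflecting at the bottom interface goes from n = 1.598 toward n = 1.702: a half-wave phase shift.
Zero or two π shifts → no net half-wave offset.
With no net inversion, constructive interference in reflection requires 2 n t = m λ.
λ = 2 n t / m. The longest wavelength is m = 1: λ = 2 × 1.598 × 217 / 1.00 = 694 nm.

694 nm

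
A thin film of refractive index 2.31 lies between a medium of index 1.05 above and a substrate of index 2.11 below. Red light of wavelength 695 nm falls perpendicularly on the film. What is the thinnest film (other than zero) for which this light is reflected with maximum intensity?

75.2 nm

Ray reflecting at the top interface goes from n = 1.05 toward n = 2.31: a half-wave phase shift.
Bottom surface (2.31 → 2.11): reflection off a lower-index medium gives no phase shift.
The two reflections differ by half a wavelength.
For strong reflection here: 2 n t = (m + ½) λ.
Minimum at m = 0: t = λ / (4 n) = 695 / (4 × 2.31) = 75.2 nm.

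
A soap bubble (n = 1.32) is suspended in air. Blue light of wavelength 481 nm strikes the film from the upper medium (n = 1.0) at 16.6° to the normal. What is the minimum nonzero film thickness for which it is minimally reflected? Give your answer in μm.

0.187 μm

Top surface (1.0 → 1.32): reflection off a higher-index medium gives a half-wave phase shift.
Ray reflecting at the bottom interface goes from n = 1.32 toward n = 1.0: no phase shift.
Exactly one π shift → a net half-wave offset.
So the condition for destructive reflection is 2 n t cos θ_r = m λ.
Snell's law: 1.0 sin 16.6° = 1.32 sin θ_r → sin θ_r = 0.216, cos θ_r = 0.976.
Minimum nonzero at m = 1: t = λ / (2 n cos θ_r) = 481 / (2 × 1.32 × 0.976) = 187 nm.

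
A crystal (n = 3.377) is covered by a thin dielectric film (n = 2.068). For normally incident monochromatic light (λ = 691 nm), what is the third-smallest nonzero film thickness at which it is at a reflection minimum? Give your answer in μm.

Ray reflecting at the top interface goes from n = 1.0 toward n = 2.068: a half-wave phase shift.
Ray reflecting at the bottom interface goes from n = 2.068 toward n = 3.377: a half-wave phase shift.
Zero or two π shifts → no net half-wave offset.
So the condition for destructive reflection is 2 n t = (m + ½) λ.
The third-smallest nonzero thickness corresponds to m = 2: t = (m + ½) λ / (2 n) = 2.50 × 691 / (2 × 2.068) = 418 nm.

0.418 μm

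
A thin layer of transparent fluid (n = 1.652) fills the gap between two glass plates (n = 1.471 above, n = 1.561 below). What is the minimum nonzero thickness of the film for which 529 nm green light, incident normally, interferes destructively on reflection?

160 nm

At the upper boundary (n = 1.471 to n = 1.652) the reflected ray undergoes a half-wave phase shift.
Bottom surface (1.652 → 1.561): reflection off a lower-index medium gives no phase shift.
Exactly one π shift → a net half-wave offset.
So the condition for destructive reflection is 2 n t = m λ.
Minimum nonzero at m = 1: t = λ / (2 n) = 529 / (2 × 1.652) = 160 nm.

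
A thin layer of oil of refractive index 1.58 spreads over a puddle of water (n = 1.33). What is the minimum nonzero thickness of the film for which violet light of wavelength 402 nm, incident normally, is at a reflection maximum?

63.6 nm

At the upper boundary (n = 1.0 to n = 1.58) the reflected ray undergoes a half-wave phase shift.
Ray reflecting at the bottom interface goes from n = 1.58 toward n = 1.33: no phase shift.
Exactly one π shift → a net half-wave offset.
So the condition for constructive reflection is 2 n t = (m + ½) λ.
Minimum at m = 0: t = λ / (4 n) = 402 / (4 × 1.58) = 63.6 nm.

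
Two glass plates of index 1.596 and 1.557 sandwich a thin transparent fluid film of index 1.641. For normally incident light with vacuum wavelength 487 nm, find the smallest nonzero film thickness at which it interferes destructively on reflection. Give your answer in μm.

Ray reflecting at the top interface goes from n = 1.596 toward n = 1.641: a half-wave phase shift.
Bottom surface (1.641 → 1.557): reflection off a lower-index medium gives no phase shift.
Net: one phase inversion between the two reflected rays.
With one net inversion, destructive interference in reflection requires 2 n t = m λ.
Minimum nonzero at m = 1: t = λ / (2 n) = 487 / (2 × 1.641) = 148 nm.

0.148 μm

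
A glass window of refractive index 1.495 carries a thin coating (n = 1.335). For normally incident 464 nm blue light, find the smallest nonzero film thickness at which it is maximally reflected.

Ray reflecting at the top interface goes from n = 1.0 toward n = 1.335: a half-wave phase shift.
Bottom surface (1.335 → 1.495): reflection off a higher-index medium gives a half-wave phase shift.
Net: no relative phase inversion (both shifts match).
With no net inversion, constructive interference in reflection requires 2 n t = m λ.
Minimum nonzero at m = 1: t = λ / (2 n) = 464 / (2 × 1.335) = 174 nm.

174 nm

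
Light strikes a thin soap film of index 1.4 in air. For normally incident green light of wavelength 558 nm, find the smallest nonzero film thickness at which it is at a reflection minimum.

Ray reflecting at the top interface goes from n = 1.0 toward n = 1.4: a half-wave phase shift.
At the lower boundary (n = 1.4 to n = 1.0) the reflected ray undergoes no phase shift.
Exactly one π shift → a net half-wave offset.
So the condition for destructive reflection is 2 n t = m λ.
Minimum nonzero at m = 1: t = λ / (2 n) = 558 / (2 × 1.4) = 199 nm.

199 nm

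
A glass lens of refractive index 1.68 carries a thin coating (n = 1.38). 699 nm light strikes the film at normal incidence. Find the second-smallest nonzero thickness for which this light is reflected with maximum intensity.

507 nm

Top surface (1.0 → 1.38): reflection off a higher-index medium gives a half-wave phase shift.
Bottom surface (1.38 → 1.68): reflection off a higher-index medium gives a half-wave phase shift.
Zero or two π shifts → no net half-wave offset.
So the condition for constructive reflection is 2 n t = m λ.
The second-smallest nonzero thickness corresponds to m = 2: t = m λ / (2 n) = 2.00 × 699 / (2 × 1.38) = 507 nm.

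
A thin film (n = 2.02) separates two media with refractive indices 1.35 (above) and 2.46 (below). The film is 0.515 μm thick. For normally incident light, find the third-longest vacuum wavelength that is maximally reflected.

694 nm

At the upper boundary (n = 1.35 to n = 2.02) the reflected ray undergoes a half-wave phase shift.
At the lower boundary (n = 2.02 to n = 2.46) the reflected ray undergoes a half-wave phase shift.
Zero or two π shifts → no net half-wave offset.
With no net inversion, constructive interference in reflection requires 2 n t = m λ.
λ = 2 n t / m. The third-longest wavelength is m = 3: λ = 2 × 2.02 × 515 / 3.00 = 694 nm.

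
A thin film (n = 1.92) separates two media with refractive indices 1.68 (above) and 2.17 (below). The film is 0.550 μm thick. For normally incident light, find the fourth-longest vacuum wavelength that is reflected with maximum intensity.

Ray reflecting at the top interface goes from n = 1.68 toward n = 1.92: a half-wave phase shift.
Ray reflecting at the bottom interface goes from n = 1.92 toward n = 2.17: a half-wave phase shift.
Zero or two π shifts → no net half-wave offset.
So the condition for constructive reflection is 2 n t = m λ.
λ = 2 n t / m. The fourth-longest wavelength is m = 4: λ = 2 × 1.92 × 550 / 4.00 = 528 nm.

528 nm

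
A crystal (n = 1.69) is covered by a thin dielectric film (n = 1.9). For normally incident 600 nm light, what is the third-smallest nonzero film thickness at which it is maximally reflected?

Top surface (1.0 → 1.9): reflection off a higher-index medium gives a half-wave phase shift.
At the lower boundary (n = 1.9 to n = 1.69) the reflected ray undergoes no phase shift.
Net: one phase inversion between the two reflected rays.
For bright reflection here: 2 n t = (m + ½) λ.
The third-smallest nonzero thickness corresponds to m = 2: t = (m + ½) λ / (2 n) = 2.50 × 600 / (2 × 1.9) = 395 nm.

395 nm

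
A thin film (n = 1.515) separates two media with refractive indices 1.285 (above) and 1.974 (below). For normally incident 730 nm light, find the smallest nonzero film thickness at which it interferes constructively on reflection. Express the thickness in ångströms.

At the upper boundary (n = 1.285 to n = 1.515) the reflected ray undergoes a half-wave phase shift.
Ray reflecting at the bottom interface goes from n = 1.515 toward n = 1.974: a half-wave phase shift.
Net: no relative phase inversion (both shifts match).
For bright reflection here: 2 n t = m λ.
Minimum nonzero at m = 1: t = λ / (2 n) = 730 / (2 × 1.515) = 241 nm.

2409 Å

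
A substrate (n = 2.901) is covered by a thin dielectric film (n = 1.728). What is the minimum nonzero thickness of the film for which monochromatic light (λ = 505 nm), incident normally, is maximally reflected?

Ray reflecting at the top interface goes from n = 1.0 toward n = 1.728: a half-wave phase shift.
At the lower boundary (n = 1.728 to n = 2.901) the reflected ray undergoes a half-wave phase shift.
Net: no relative phase inversion (both shifts match).
So the condition for constructive reflection is 2 n t = m λ.
Minimum nonzero at m = 1: t = λ / (2 n) = 505 / (2 × 1.728) = 146 nm.

146 nm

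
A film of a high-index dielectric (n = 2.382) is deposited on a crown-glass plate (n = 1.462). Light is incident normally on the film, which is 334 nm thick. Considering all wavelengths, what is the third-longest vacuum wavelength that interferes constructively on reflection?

636 nm

Ray reflecting at the top interface goes from n = 1.0 toward n = 2.382: a half-wave phase shift.
Bottom surface (2.382 → 1.462): reflection off a lower-index medium gives no phase shift.
Exactly one π shift → a net half-wave offset.
For strong reflection here: 2 n t = (m + ½) λ.
λ = 2 n t / (m + ½). The third-longest wavelength is m = 2: λ = 2 × 2.382 × 334 / 2.50 = 636 nm.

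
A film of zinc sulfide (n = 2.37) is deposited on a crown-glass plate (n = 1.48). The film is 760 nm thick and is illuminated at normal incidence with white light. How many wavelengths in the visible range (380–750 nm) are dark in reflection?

Top surface (1.0 → 2.37): reflection off a higher-index medium gives a half-wave phase shift.
At the lower boundary (n = 2.37 to n = 1.48) the reflected ray undergoes no phase shift.
The two reflections differ by half a wavelength.
So the condition for destructive reflection is 2 n t = m λ.
λ = 2 n t / m = 3602 / m nm.
m=4: 901 nm (IR); m=5: 720 nm (visible); m=6: 600 nm (visible); m=7: 515 nm (visible); m=8: 450 nm (visible); m=9: 400 nm (visible); m=10: 360 nm (UV).

5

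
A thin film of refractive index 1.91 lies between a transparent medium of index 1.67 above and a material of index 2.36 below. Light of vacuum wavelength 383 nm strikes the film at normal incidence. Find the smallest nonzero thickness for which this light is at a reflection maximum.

100 nm

Top surface (1.67 → 1.91): reflection off a higher-index medium gives a half-wave phase shift.
Bottom surface (1.91 → 2.36): reflection off a higher-index medium gives a half-wave phase shift.
Net: no relative phase inversion (both shifts match).
So the condition for constructive reflection is 2 n t = m λ.
The smallest nonzero thickness corresponds to m = 1: t = m λ / (2 n) = 1.00 × 383 / (2 × 1.91) = 100 nm.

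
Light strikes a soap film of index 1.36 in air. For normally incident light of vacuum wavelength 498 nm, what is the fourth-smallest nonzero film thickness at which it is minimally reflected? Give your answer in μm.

At the upper boundary (n = 1.0 to n = 1.36) the reflected ray undergoes a half-wave phase shift.
At the lower boundary (n = 1.36 to n = 1.0) the reflected ray undergoes no phase shift.
Exactly one π shift → a net half-wave offset.
With one net inversion, destructive interference in reflection requires 2 n t = m λ.
The fourth-smallest nonzero thickness corresponds to m = 4: t = m λ / (2 n) = 4.00 × 498 / (2 × 1.36) = 732 nm.

0.732 μm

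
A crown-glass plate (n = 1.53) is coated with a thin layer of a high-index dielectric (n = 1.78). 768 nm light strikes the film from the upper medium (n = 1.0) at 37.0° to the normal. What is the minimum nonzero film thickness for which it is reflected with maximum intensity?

115 nm

At the upper boundary (n = 1.0 to n = 1.78) the reflected ray undergoes a half-wave phase shift.
Bottom surface (1.78 → 1.53): reflection off a lower-index medium gives no phase shift.
Exactly one π shift → a net half-wave offset.
So the condition for constructive reflection is 2 n t cos θ_r = (m + ½) λ.
Snell's law: 1.0 sin 37.0° = 1.78 sin θ_r → sin θ_r = 0.338, cos θ_r = 0.941.
Minimum at m = 0: t = λ / (4 n cos θ_r) = 768 / (4 × 1.78 × 0.941) = 115 nm.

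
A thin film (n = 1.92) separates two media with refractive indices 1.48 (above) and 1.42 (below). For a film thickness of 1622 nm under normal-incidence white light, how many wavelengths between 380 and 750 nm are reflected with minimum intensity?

At the upper boundary (n = 1.48 to n = 1.92) the reflected ray undergoes a half-wave phase shift.
Ray reflecting at the bottom interface goes from n = 1.92 toward n = 1.42: no phase shift.
Net: one phase inversion between the two reflected rays.
With one net inversion, destructive interference in reflection requires 2 n t = m λ.
λ = 2 n t / m = 6228 / m nm.
m=8: 779 nm (IR); m=9: 692 nm (visible); m=10: 623 nm (visible); m=11: 566 nm (visible); m=12: 519 nm (visible); m=13: 479 nm (visible); m=14: 445 nm (visible); m=15: 415 nm (visible); m=16: 389 nm (visible); m=17: 366 nm (UV).

8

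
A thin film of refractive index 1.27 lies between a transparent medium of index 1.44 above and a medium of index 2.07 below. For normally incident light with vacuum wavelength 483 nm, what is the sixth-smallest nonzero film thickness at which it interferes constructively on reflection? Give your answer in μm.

Ray reflecting at the top interface goes from n = 1.44 toward n = 1.27: no phase shift.
Bottom surface (1.27 → 2.07): reflection off a higher-index medium gives a half-wave phase shift.
The two reflections differ by half a wavelength.
For bright reflection here: 2 n t = (m + ½) λ.
The sixth-smallest nonzero thickness corresponds to m = 5: t = (m + ½) λ / (2 n) = 5.50 × 483 / (2 × 1.27) = 1046 nm.

1.05 μm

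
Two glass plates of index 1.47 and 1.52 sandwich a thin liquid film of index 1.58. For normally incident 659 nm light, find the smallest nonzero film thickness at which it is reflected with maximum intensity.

104 nm

Top surface (1.47 → 1.58): reflection off a higher-index medium gives a half-wave phase shift.
At the lower boundary (n = 1.58 to n = 1.52) the reflected ray undergoes no phase shift.
The two reflections differ by half a wavelength.
For strong reflection here: 2 n t = (m + ½) λ.
Minimum at m = 0: t = λ / (4 n) = 659 / (4 × 1.58) = 104 nm.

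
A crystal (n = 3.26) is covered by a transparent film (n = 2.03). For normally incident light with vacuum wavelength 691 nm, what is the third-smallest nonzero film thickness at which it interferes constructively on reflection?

511 nm

Top surface (1.0 → 2.03): reflection off a higher-index medium gives a half-wave phase shift.
Ray reflecting at the bottom interface goes from n = 2.03 toward n = 3.26: a half-wave phase shift.
Net: no relative phase inversion (both shifts match).
For bright reflection here: 2 n t = m λ.
The third-smallest nonzero thickness corresponds to m = 3: t = m λ / (2 n) = 3.00 × 691 / (2 × 2.03) = 511 nm.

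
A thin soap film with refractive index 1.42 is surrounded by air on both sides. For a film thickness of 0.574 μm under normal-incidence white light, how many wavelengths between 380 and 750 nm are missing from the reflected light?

At the upper boundary (n = 1.0 to n = 1.42) the reflected ray undergoes a half-wave phase shift.
At the lower boundary (n = 1.42 to n = 1.0) the reflected ray undergoes no phase shift.
Exactly one π shift → a net half-wave offset.
For minimum reflection here: 2 n t = m λ.
λ = 2 n t / m = 1630 / m nm.
m=2: 815 nm (IR); m=3: 543 nm (visible); m=4: 408 nm (visible); m=5: 326 nm (UV).

2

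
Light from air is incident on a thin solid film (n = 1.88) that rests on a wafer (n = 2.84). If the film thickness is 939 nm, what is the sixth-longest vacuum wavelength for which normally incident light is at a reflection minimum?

642 nm

At the upper boundary (n = 1.0 to n = 1.88) the reflected ray undergoes a half-wave phase shift.
At the lower boundary (n = 1.88 to n = 2.84) the reflected ray undergoes a half-wave phase shift.
The two reflections carry the same phase change, so no net offset.
For dark reflection here: 2 n t = (m + ½) λ.
λ = 2 n t / (m + ½). The sixth-longest wavelength is m = 5: λ = 2 × 1.88 × 939 / 5.50 = 642 nm.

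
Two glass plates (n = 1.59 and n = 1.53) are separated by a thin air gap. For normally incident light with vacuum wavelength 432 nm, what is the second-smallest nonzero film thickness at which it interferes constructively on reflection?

Top surface (1.59 → 1.0): reflection off a lower-index medium gives no phase shift.
Ray reflecting at the bottom interface goes from n = 1.0 toward n = 1.53: a half-wave phase shift.
Exactly one π shift → a net half-wave offset.
So the condition for constructive reflection is 2 n t = (m + ½) λ.
The second-smallest nonzero thickness corresponds to m = 1: t = (m + ½) λ / (2 n) = 1.50 × 432 / (2 × 1.0) = 324 nm.

324 nm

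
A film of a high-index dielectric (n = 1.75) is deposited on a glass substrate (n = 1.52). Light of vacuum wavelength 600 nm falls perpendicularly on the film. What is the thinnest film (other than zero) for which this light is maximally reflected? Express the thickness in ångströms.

857 Å

At the upper boundary (n = 1.0 to n = 1.75) the reflected ray undergoes a half-wave phase shift.
Ray reflecting at the bottom interface goes from n = 1.75 toward n = 1.52: no phase shift.
Exactly one π shift → a net half-wave offset.
So the condition for constructive reflection is 2 n t = (m + ½) λ.
Minimum at m = 0: t = λ / (4 n) = 600 / (4 × 1.75) = 85.7 nm.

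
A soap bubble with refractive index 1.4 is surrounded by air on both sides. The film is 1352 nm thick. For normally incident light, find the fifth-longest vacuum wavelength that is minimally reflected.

757 nm

Ray reflecting at the top interface goes from n = 1.0 toward n = 1.4: a half-wave phase shift.
At the lower boundary (n = 1.4 to n = 1.0) the reflected ray undergoes no phase shift.
Exactly one π shift → a net half-wave offset.
So the condition for destructive reflection is 2 n t = m λ.
λ = 2 n t / m. The fifth-longest wavelength is m = 5: λ = 2 × 1.4 × 1352 / 5.00 = 757 nm.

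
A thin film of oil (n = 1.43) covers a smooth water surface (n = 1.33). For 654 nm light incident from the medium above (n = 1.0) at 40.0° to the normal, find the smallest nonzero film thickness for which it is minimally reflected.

At the upper boundary (n = 1.0 to n = 1.43) the reflected ray undergoes a half-wave phase shift.
Ray reflecting at the bottom interface goes from n = 1.43 toward n = 1.33: no phase shift.
Net: one phase inversion between the two reflected rays.
For minimum reflection here: 2 n t cos θ_r = m λ.
Snell's law: 1.0 sin 40.0° = 1.43 sin θ_r → sin θ_r = 0.450, cos θ_r = 0.893.
Minimum nonzero at m = 1: t = λ / (2 n cos θ_r) = 654 / (2 × 1.43 × 0.893) = 256 nm.

256 nm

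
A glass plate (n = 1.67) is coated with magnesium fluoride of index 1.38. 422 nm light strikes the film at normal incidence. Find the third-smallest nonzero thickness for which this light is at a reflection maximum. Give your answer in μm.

0.459 μm

Top surface (1.0 → 1.38): reflection off a higher-index medium gives a half-wave phase shift.
At the lower boundary (n = 1.38 to n = 1.67) the reflected ray undergoes a half-wave phase shift.
Net: no relative phase inversion (both shifts match).
So the condition for constructive reflection is 2 n t = m λ.
The third-smallest nonzero thickness corresponds to m = 3: t = m λ / (2 n) = 3.00 × 422 / (2 × 1.38) = 459 nm.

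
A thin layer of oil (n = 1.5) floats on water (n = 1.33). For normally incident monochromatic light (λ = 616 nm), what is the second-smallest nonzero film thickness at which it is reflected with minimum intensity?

At the upper boundary (n = 1.0 to n = 1.5) the reflected ray undergoes a half-wave phase shift.
Ray reflecting at the bottom interface goes from n = 1.5 toward n = 1.33: no phase shift.
Net: one phase inversion between the two reflected rays.
So the condition for destructive reflection is 2 n t = m λ.
The second-smallest nonzero thickness corresponds to m = 2: t = m λ / (2 n) = 2.00 × 616 / (2 × 1.5) = 411 nm.

411 nm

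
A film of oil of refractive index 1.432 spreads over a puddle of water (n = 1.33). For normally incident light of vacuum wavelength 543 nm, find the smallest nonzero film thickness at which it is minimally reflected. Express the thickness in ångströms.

Ray reflecting at the top interface goes from n = 1.0 toward n = 1.432: a half-wave phase shift.
Ray reflecting at the bottom interface goes from n = 1.432 toward n = 1.33: no phase shift.
The two reflections differ by half a wavelength.
With one net inversion, destructive interference in reflection requires 2 n t = m λ.
Minimum nonzero at m = 1: t = λ / (2 n) = 543 / (2 × 1.432) = 190 nm.

1896 Å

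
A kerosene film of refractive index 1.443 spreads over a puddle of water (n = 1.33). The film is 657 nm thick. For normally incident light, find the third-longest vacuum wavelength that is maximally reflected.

758 nm

At the upper boundary (n = 1.0 to n = 1.443) the reflected ray undergoes a half-wave phase shift.
At the lower boundary (n = 1.443 to n = 1.33) the reflected ray undergoes no phase shift.
Exactly one π shift → a net half-wave offset.
So the condition for constructive reflection is 2 n t = (m + ½) λ.
λ = 2 n t / (m + ½). The third-longest wavelength is m = 2: λ = 2 × 1.443 × 657 / 2.50 = 758 nm.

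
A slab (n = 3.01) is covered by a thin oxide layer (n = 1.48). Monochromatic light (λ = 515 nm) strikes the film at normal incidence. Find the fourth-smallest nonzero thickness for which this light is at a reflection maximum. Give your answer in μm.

Top surface (1.0 → 1.48): reflection off a higher-index medium gives a half-wave phase shift.
Bottom surface (1.48 → 3.01): reflection off a higher-index medium gives a half-wave phase shift.
Net: no relative phase inversion (both shifts match).
So the condition for constructive reflection is 2 n t = m λ.
The fourth-smallest nonzero thickness corresponds to m = 4: t = m λ / (2 n) = 4.00 × 515 / (2 × 1.48) = 696 nm.

0.696 μm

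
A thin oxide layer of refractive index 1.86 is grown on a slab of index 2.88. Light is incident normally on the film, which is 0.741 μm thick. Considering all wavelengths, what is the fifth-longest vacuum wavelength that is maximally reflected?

Top surface (1.0 → 1.86): reflection off a higher-index medium gives a half-wave phase shift.
Bottom surface (1.86 → 2.88): reflection off a higher-index medium gives a half-wave phase shift.
The two reflections carry the same phase change, so no net offset.
With no net inversion, constructive interference in reflection requires 2 n t = m λ.
λ = 2 n t / m. The fifth-longest wavelength is m = 5: λ = 2 × 1.86 × 741 / 5.00 = 551 nm.

551 nm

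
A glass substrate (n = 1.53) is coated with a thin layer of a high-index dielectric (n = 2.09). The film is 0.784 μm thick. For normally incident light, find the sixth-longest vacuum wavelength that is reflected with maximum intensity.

Top surface (1.0 → 2.09): reflection off a higher-index medium gives a half-wave phase shift.
At the lower boundary (n = 2.09 to n = 1.53) the reflected ray undergoes no phase shift.
Net: one phase inversion between the two reflected rays.
With one net inversion, constructive interference in reflection requires 2 n t = (m + ½) λ.
λ = 2 n t / (m + ½). The sixth-longest wavelength is m = 5: λ = 2 × 2.09 × 784 / 5.50 = 596 nm.

596 nm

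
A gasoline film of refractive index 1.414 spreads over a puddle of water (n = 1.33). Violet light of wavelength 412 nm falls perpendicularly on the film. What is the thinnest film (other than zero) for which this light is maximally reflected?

Top surface (1.0 → 1.414): reflection off a higher-index medium gives a half-wave phase shift.
Ray reflecting at the bottom interface goes from n = 1.414 toward n = 1.33: no phase shift.
Exactly one π shift → a net half-wave offset.
So the condition for constructive reflection is 2 n t = (m + ½) λ.
Minimum at m = 0: t = λ / (4 n) = 412 / (4 × 1.414) = 72.8 nm.

72.8 nm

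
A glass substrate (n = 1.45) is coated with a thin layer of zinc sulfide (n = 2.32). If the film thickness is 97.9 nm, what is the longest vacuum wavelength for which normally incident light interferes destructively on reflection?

At the upper boundary (n = 1.0 to n = 2.32) the reflected ray undergoes a half-wave phase shift.
Bottom surface (2.32 → 1.45): reflection off a lower-index medium gives no phase shift.
Exactly one π shift → a net half-wave offset.
So the condition for destructive reflection is 2 n t = m λ.
λ = 2 n t / m. The longest wavelength is m = 1: λ = 2 × 2.32 × 97.9 / 1.00 = 454 nm.

454 nm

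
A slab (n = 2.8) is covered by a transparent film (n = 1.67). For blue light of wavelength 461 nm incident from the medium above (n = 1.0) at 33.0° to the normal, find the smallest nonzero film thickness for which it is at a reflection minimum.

Top surface (1.0 → 1.67): reflection off a higher-index medium gives a half-wave phase shift.
At the lower boundary (n = 1.67 to n = 2.8) the reflected ray undergoes a half-wave phase shift.
The two reflections carry the same phase change, so no net offset.
For dark reflection here: 2 n t cos θ_r = (m + ½) λ.
Snell's law: 1.0 sin 33.0° = 1.67 sin θ_r → sin θ_r = 0.326, cos θ_r = 0.945.
Minimum at m = 0: t = λ / (4 n cos θ_r) = 461 / (4 × 1.67 × 0.945) = 73.0 nm.

73.0 nm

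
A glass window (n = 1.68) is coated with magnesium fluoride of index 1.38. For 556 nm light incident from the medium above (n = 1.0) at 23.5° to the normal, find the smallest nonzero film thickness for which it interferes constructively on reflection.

210 nm

At the upper boundary (n = 1.0 to n = 1.38) the reflected ray undergoes a half-wave phase shift.
At the lower boundary (n = 1.38 to n = 1.68) the reflected ray undergoes a half-wave phase shift.
Net: no relative phase inversion (both shifts match).
So the condition for constructive reflection is 2 n t cos θ_r = m λ.
Snell's law: 1.0 sin 23.5° = 1.38 sin θ_r → sin θ_r = 0.289, cos θ_r = 0.957.
Minimum nonzero at m = 1: t = λ / (2 n cos θ_r) = 556 / (2 × 1.38 × 0.957) = 210 nm.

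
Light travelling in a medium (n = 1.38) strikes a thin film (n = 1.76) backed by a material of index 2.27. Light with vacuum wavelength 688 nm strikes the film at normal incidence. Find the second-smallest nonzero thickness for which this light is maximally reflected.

Ray reflecting at the top interface goes from n = 1.38 toward n = 1.76: a half-wave phase shift.
At the lower boundary (n = 1.76 to n = 2.27) the reflected ray undergoes a half-wave phase shift.
The two reflections carry the same phase change, so no net offset.
With no net inversion, constructive interference in reflection requires 2 n t = m λ.
The second-smallest nonzero thickness corresponds to m = 2: t = m λ / (2 n) = 2.00 × 688 / (2 × 1.76) = 391 nm.

391 nm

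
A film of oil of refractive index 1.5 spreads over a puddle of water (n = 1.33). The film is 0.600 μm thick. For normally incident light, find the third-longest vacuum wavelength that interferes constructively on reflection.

720 nm

At the upper boundary (n = 1.0 to n = 1.5) the reflected ray undergoes a half-wave phase shift.
At the lower boundary (n = 1.5 to n = 1.33) the reflected ray undergoes no phase shift.
Net: one phase inversion between the two reflected rays.
With one net inversion, constructive interference in reflection requires 2 n t = (m + ½) λ.
λ = 2 n t / (m + ½). The third-longest wavelength is m = 2: λ = 2 × 1.5 × 600 / 2.50 = 720 nm.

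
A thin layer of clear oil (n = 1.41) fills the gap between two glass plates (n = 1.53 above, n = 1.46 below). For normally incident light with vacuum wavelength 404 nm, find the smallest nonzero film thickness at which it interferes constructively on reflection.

71.6 nm

Ray reflecting at the top interface goes from n = 1.53 toward n = 1.41: no phase shift.
At the lower boundary (n = 1.41 to n = 1.46) the reflected ray undergoes a half-wave phase shift.
Exactly one π shift → a net half-wave offset.
For bright reflection here: 2 n t = (m + ½) λ.
Minimum at m = 0: t = λ / (4 n) = 404 / (4 × 1.41) = 71.6 nm.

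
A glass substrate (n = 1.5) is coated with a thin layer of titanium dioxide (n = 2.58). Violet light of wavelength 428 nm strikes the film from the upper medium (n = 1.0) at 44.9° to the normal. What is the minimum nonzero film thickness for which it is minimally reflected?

86.2 nm

At the upper boundary (n = 1.0 to n = 2.58) the reflected ray undergoes a half-wave phase shift.
Ray reflecting at the bottom interface goes from n = 2.58 toward n = 1.5: no phase shift.
The two reflections differ by half a wavelength.
For dark reflection here: 2 n t cos θ_r = m λ.
Snell's law: 1.0 sin 44.9° = 2.58 sin θ_r → sin θ_r = 0.274, cos θ_r = 0.962.
Minimum nonzero at m = 1: t = λ / (2 n cos θ_r) = 428 / (2 × 2.58 × 0.962) = 86.2 nm.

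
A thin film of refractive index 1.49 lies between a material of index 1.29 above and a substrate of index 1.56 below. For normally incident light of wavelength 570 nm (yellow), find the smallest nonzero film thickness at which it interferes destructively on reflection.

95.6 nm

Top surface (1.29 → 1.49): reflection off a higher-index medium gives a half-wave phase shift.
At the lower boundary (n = 1.49 to n = 1.56) the reflected ray undergoes a half-wave phase shift.
Zero or two π shifts → no net half-wave offset.
With no net inversion, destructive interference in reflection requires 2 n t = (m + ½) λ.
Minimum at m = 0: t = λ / (4 n) = 570 / (4 × 1.49) = 95.6 nm.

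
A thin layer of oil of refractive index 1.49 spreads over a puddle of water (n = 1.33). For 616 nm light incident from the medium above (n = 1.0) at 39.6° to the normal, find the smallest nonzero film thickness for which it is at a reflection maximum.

Ray reflecting at the top interface goes from n = 1.0 toward n = 1.49: a half-wave phase shift.
Bottom surface (1.49 → 1.33): reflection off a lower-index medium gives no phase shift.
Net: one phase inversion between the two reflected rays.
With one net inversion, constructive interference in reflection requires 2 n t cos θ_r = (m + ½) λ.
Snell's law: 1.0 sin 39.6° = 1.49 sin θ_r → sin θ_r = 0.428, cos θ_r = 0.904.
Minimum at m = 0: t = λ / (4 n cos θ_r) = 616 / (4 × 1.49 × 0.904) = 114 nm.

114 nm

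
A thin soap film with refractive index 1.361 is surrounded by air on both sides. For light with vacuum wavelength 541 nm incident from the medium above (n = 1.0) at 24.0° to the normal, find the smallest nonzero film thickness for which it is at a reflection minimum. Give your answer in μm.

At the upper boundary (n = 1.0 to n = 1.361) the reflected ray undergoes a half-wave phase shift.
At the lower boundary (n = 1.361 to n = 1.0) the reflected ray undergoes no phase shift.
Net: one phase inversion between the two reflected rays.
With one net inversion, destructive interference in reflection requires 2 n t cos θ_r = m λ.
Snell's law: 1.0 sin 24.0° = 1.361 sin θ_r → sin θ_r = 0.299, cos θ_r = 0.954.
Minimum nonzero at m = 1: t = λ / (2 n cos θ_r) = 541 / (2 × 1.361 × 0.954) = 208 nm.

0.208 μm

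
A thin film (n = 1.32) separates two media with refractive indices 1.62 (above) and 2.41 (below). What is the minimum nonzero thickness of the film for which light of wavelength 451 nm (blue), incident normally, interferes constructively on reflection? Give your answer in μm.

0.0854 μm

Ray reflecting at the top interface goes from n = 1.62 toward n = 1.32: no phase shift.
Ray reflecting at the bottom interface goes from n = 1.32 toward n = 2.41: a half-wave phase shift.
Net: one phase inversion between the two reflected rays.
With one net inversion, constructive interference in reflection requires 2 n t = (m + ½) λ.
Minimum at m = 0: t = λ / (4 n) = 451 / (4 × 1.32) = 85.4 nm.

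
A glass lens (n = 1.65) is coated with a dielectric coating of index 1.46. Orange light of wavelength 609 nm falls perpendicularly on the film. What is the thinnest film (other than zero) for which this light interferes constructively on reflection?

209 nm

Top surface (1.0 → 1.46): reflection off a higher-index medium gives a half-wave phase shift.
Bottom surface (1.46 → 1.65): reflection off a higher-index medium gives a half-wave phase shift.
The two reflections carry the same phase change, so no net offset.
So the condition for constructive reflection is 2 n t = m λ.
Minimum nonzero at m = 1: t = λ / (2 n) = 609 / (2 × 1.46) = 209 nm.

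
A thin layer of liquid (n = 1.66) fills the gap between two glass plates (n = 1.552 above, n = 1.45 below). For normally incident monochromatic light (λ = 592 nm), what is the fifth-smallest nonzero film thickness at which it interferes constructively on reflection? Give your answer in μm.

0.802 μm

Top surface (1.552 → 1.66): reflection off a higher-index medium gives a half-wave phase shift.
Ray reflecting at the bottom interface goes from n = 1.66 toward n = 1.45: no phase shift.
Exactly one π shift → a net half-wave offset.
For maximum reflection here: 2 n t = (m + ½) λ.
The fifth-smallest nonzero thickness corresponds to m = 4: t = (m + ½) λ / (2 n) = 4.50 × 592 / (2 × 1.66) = 802 nm.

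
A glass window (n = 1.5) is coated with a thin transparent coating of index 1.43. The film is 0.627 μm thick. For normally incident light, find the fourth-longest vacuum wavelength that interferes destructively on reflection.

512 nm

Ray reflecting at the top interface goes from n = 1.0 toward n = 1.43: a half-wave phase shift.
Ray reflecting at the bottom interface goes from n = 1.43 toward n = 1.5: a half-wave phase shift.
Zero or two π shifts → no net half-wave offset.
With no net inversion, destructive interference in reflection requires 2 n t = (m + ½) λ.
λ = 2 n t / (m + ½). The fourth-longest wavelength is m = 3: λ = 2 × 1.43 × 627 / 3.50 = 512 nm.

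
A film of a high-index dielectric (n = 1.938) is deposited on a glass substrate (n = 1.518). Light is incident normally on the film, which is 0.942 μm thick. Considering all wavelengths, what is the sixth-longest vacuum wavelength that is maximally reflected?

664 nm

At the upper boundary (n = 1.0 to n = 1.938) the reflected ray undergoes a half-wave phase shift.
Bottom surface (1.938 → 1.518): reflection off a lower-index medium gives no phase shift.
The two reflections differ by half a wavelength.
For maximum reflection here: 2 n t = (m + ½) λ.
λ = 2 n t / (m + ½). The sixth-longest wavelength is m = 5: λ = 2 × 1.938 × 942 / 5.50 = 664 nm.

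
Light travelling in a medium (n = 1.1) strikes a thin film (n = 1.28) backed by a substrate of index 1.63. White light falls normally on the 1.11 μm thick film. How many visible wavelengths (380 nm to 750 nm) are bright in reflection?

4

At the upper boundary (n = 1.1 to n = 1.28) the reflected ray undergoes a half-wave phase shift.
Bottom surface (1.28 → 1.63): reflection off a higher-index medium gives a half-wave phase shift.
Net: no relative phase inversion (both shifts match).
So the condition for constructive reflection is 2 n t = m λ.
λ = 2 n t / m = 2842 / m nm.
m=3: 947 nm (IR); m=4: 710 nm (visible); m=5: 568 nm (visible); m=6: 474 nm (visible); m=7: 406 nm (visible); m=8: 355 nm (UV).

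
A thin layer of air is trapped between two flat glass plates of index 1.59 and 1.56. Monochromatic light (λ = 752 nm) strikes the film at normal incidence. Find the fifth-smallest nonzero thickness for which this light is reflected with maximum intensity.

1692 nm

Ray reflecting at the top interface goes from n = 1.59 toward n = 1.0: no phase shift.
Ray reflecting at the bottom interface goes from n = 1.0 toward n = 1.56: a half-wave phase shift.
Net: one phase inversion between the two reflected rays.
With one net inversion, constructive interference in reflection requires 2 n t = (m + ½) λ.
The fifth-smallest nonzero thickness corresponds to m = 4: t = (m + ½) λ / (2 n) = 4.50 × 752 / (2 × 1.0) = 1692 nm.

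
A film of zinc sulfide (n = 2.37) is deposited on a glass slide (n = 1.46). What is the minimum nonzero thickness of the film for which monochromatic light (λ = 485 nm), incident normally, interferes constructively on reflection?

Top surface (1.0 → 2.37): reflection off a higher-index medium gives a half-wave phase shift.
Ray reflecting at the bottom interface goes from n = 2.37 toward n = 1.46: no phase shift.
The two reflections differ by half a wavelength.
For strong reflection here: 2 n t = (m + ½) λ.
Minimum at m = 0: t = λ / (4 n) = 485 / (4 × 2.37) = 51.2 nm.

51.2 nm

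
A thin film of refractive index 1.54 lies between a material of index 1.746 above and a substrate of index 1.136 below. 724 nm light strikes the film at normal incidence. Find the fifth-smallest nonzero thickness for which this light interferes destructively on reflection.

Top surface (1.746 → 1.54): reflection off a lower-index medium gives no phase shift.
At the lower boundary (n = 1.54 to n = 1.136) the reflected ray undergoes no phase shift.
Zero or two π shifts → no net half-wave offset.
For dark reflection here: 2 n t = (m + ½) λ.
The fifth-smallest nonzero thickness corresponds to m = 4: t = (m + ½) λ / (2 n) = 4.50 × 724 / (2 × 1.54) = 1058 nm.

1058 nm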